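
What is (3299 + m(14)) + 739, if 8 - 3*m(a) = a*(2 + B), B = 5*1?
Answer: 4008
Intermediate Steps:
B = 5
m(a) = 8/3 - 7*a/3 (m(a) = 8/3 - a*(2 + 5)/3 = 8/3 - a*7/3 = 8/3 - 7*a/3)
(3299 + m(14)) + 739 = (3299 + (8/3 - 7/3*14)) + 739 = (3299 + (8/3 - 98/3)) + 739 = (3299 - 30) + 739 = 3269 + 739 = 4008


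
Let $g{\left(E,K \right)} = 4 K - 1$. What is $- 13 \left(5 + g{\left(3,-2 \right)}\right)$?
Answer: $52$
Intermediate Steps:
$g{\left(E,K \right)} = -1 + 4 K$
$- 13 \left(5 + g{\left(3,-2 \right)}\right) = - 13 \left(5 + \left(-1 + 4 \left(-2\right)\right)\right) = - 13 \left(5 - 9\right) = \left(-13\right) \left(-4\right) = 52$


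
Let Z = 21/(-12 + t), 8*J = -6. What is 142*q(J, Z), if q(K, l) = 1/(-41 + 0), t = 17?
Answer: -142/41 ≈ -3.4634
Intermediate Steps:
J = -3/4 (J = (1/8)*(-6) = -3/4 ≈ -0.75000)
Z = 21/5 (Z = 21/(-12 + 17) = 21/5 ≈ 4.2000)
q(K, l) = -1/41 (q(K, l) = 1/(-41) = -1/41)
142*q(J, Z) = 142*(-1/41) = -142/41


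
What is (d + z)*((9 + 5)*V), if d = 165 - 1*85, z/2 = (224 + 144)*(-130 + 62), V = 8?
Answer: -5596416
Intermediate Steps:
z = -50048 (z = 2*((224 + 144)*(-130 + 62)) = 2*(368*(-68)) = 2*(-25024) = -50048)
d = 80 (d = 165 - 85 = 80)
(d + z)*((9 + 5)*V) = (80 - 50048)*((9 + 5)*8) = -699552*8 = -49968*112 = -5596416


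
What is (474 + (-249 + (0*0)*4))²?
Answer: 50625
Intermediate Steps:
(474 + (-249 + (0*0)*4))² = (474 + (-249 + 0*4))² = (474 + (-249 + 0))² = (474 - 249)² = 225² = 50625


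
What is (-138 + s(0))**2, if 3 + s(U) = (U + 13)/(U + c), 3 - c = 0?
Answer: 168100/9 ≈ 18678.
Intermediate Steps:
c = 3 (c = 3 - 1*0 = 3 + 0 = 3)
s(U) = -3 + (13 + U)/(3 + U) (s(U) = -3 + (U + 13)/(U + 3) = -3 + (13 + U)/(3 + U))
(-138 + s(0))**2 = (-138 + 2*(2 - 1*0)/(3 + 0))**2 = (-138 + 2*(2 + 0)/3)**2 = (-138 + 2*(1/3)*2)**2 = (-138 + 4/3)**2 = (-410/3)**2 = 168100/9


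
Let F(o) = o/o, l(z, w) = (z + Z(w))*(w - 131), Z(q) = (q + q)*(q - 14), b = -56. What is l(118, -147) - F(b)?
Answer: -13191657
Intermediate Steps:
Z(q) = 2*q*(-14 + q) (Z(q) = (2*q)*(-14 + q) = 2*q*(-14 + q))
l(z, w) = (-131 + w)*(z + 2*w*(-14 + w)) (l(z, w) = (z + 2*w*(-14 + w))*(w - 131) = (z + 2*w*(-14 + w))*(-131 + w) = (-131 + w)*(z + 2*w*(-14 + w)))
F(o) = 1
l(118, -147) - F(b) = (-290*(-147)**2 - 131*118 + 2*(-147)**3 + 3668*(-147) - 147*118) - 1*1 = (-290*21609 - 15458 + 2*(-3176523) - 539196 - 17346) - 1 = (-6266610 - 15458 - 6353046 - 539196 - 17346) - 1 = -13191656 - 1 = -13191657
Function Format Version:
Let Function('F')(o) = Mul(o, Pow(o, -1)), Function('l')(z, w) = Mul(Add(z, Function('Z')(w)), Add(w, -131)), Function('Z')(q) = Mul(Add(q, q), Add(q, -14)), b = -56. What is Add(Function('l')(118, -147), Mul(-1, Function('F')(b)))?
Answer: -13191657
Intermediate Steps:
Function('Z')(q) = Mul(2, q, Add(-14, q)) (Function('Z')(q) = Mul(Mul(2, q), Add(-14, q)) = Mul(2, q, Add(-14, q)))
Function('l')(z, w) = Mul(Add(-131, w), Add(z, Mul(2, w, Add(-14, w)))) (Function('l')(z, w) = Mul(Add(z, Mul(2, w, Add(-14, w))), Add(w, -131)) = Mul(Add(z, Mul(2, w, Add(-14, w))), Add(-131, w)) = Mul(Add(-131, w), Add(z, Mul(2, w, Add(-14, w)))))
Function('F')(o) = 1
Add(Function('l')(118, -147), Mul(-1, Function('F')(b))) = Add(Add(Mul(-290, Pow(-147, 2)), Mul(-131, 118), Mul(2, Pow(-147, 3)), Mul(3668, -147), Mul(-147, 118)), Mul(-1, 1)) = Add(Add(Mul(-290, 21609), -15458, Mul(2, -3176523), -539196, -17346), -1) = Add(Add(-6266610, -15458, -6353046, -539196, -17346), -1) = Add(-13191656, -1) = -13191657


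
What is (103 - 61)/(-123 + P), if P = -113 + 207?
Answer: -42/29 ≈ -1.4483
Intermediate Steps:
P = 94
(103 - 61)/(-123 + P) = (103 - 61)/(-123 + 94) = 42/(-29) = 42*(-1/29) = -42/29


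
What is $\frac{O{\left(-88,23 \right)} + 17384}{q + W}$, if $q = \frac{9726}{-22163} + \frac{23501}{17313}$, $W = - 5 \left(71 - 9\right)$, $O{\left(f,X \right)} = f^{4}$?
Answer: $- \frac{4603492447822296}{23719403893} \approx -1.9408 \cdot 10^{5}$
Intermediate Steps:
$W = -310$ ($W = \left(-5\right) 62 = -310$)
$q = \frac{352466425}{383708019}$ ($q = 9726 \left(- \frac{1}{22163}\right) + 23501 \cdot \frac{1}{17313} = - \frac{9726}{22163} + \frac{23501}{17313} = \frac{352466425}{383708019} \approx 0.91858$)
$\frac{O{\left(-88,23 \right)} + 17384}{q + W} = \frac{\left(-88\right)^{4} + 17384}{\frac{352466425}{383708019} - 310} = \frac{59969536 + 17384}{- \frac{118597019465}{383708019}} = 59986920 \left(- \frac{383708019}{118597019465}\right) = - \frac{4603492447822296}{23719403893}$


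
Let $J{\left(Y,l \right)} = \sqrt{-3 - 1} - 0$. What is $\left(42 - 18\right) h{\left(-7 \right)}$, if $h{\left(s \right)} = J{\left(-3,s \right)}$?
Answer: $48 i \approx 48.0 i$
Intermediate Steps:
$J{\left(Y,l \right)} = 2 i$ ($J{\left(Y,l \right)} = \sqrt{-4} + 0 = 2 i + 0 = 2 i$)
$h{\left(s \right)} = 2 i$
$\left(42 - 18\right) h{\left(-7 \right)} = \left(42 - 18\right) 2 i = 24 \cdot 2 i = 48 i$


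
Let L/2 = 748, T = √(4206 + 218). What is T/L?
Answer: √1106/748 ≈ 0.044461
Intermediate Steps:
T = 2*√1106 (T = √4424 = 2*√1106 ≈ 66.513)
L = 1496 (L = 2*748 = 1496)
T/L = (2*√1106)/1496 = (2*√1106)*(1/1496) = √1106/748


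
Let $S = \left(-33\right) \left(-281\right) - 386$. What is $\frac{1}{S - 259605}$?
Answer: $- \frac{1}{250718} \approx -3.9885 \cdot 10^{-6}$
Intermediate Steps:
$S = 8887$ ($S = 9273 - 386 = 8887$)
$\frac{1}{S - 259605} = \frac{1}{8887 - 259605} = \frac{1}{-250718} = - \frac{1}{250718}$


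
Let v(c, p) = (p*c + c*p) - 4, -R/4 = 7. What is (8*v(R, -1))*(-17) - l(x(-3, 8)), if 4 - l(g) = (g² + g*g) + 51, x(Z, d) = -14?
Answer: -6633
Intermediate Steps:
R = -28 (R = -4*7 = -28)
v(c, p) = -4 + 2*c*p (v(c, p) = (c*p + c*p) - 4 = 2*c*p - 4 = -4 + 2*c*p)
l(g) = -47 - 2*g² (l(g) = 4 - ((g² + g*g) + 51) = 4 - ((g² + g²) + 51) = 4 - (2*g² + 51) = 4 - (51 + 2*g²) = 4 + (-51 - 2*g²) = -47 - 2*g²)
(8*v(R, -1))*(-17) - l(x(-3, 8)) = (8*(-4 + 2*(-28)*(-1)))*(-17) - (-47 - 2*(-14)²) = (8*(-4 + 56))*(-17) - (-47 - 2*196) = (8*52)*(-17) - (-47 - 392) = 416*(-17) - 1*(-439) = -7072 + 439 = -6633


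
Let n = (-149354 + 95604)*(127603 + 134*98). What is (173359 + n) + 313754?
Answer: -7564019137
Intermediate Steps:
n = -7564506250 (n = -53750*(127603 + 13132) = -53750*140735 = -7564506250)
(173359 + n) + 313754 = (173359 - 7564506250) + 313754 = -7564332891 + 313754 = -7564019137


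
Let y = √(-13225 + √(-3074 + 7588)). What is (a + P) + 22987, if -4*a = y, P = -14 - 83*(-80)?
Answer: 29613 - √(-13225 + √4514)/4 ≈ 29613.0 - 28.677*I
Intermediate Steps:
P = 6626 (P = -14 + 6640 = 6626)
y = √(-13225 + √4514) ≈ 114.71*I
a = -√(-13225 + √4514)/4 ≈ -28.677*I
(a + P) + 22987 = (-I*√(13225 - √4514)/4 + 6626) + 22987 = (6626 - I*√(13225 - √4514)/4) + 22987 = 29613 - I*√(13225 - √4514)/4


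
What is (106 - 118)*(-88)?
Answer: 1056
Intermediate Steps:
(106 - 118)*(-88) = -12*(-88) = 1056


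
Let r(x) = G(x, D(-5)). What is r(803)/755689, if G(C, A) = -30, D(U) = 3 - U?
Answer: -30/755689 ≈ -3.9699e-5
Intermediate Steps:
r(x) = -30
r(803)/755689 = -30/755689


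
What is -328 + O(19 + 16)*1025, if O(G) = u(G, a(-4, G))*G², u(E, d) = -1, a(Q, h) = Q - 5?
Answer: -1255953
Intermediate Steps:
a(Q, h) = -5 + Q
O(G) = -G²
-328 + O(19 + 16)*1025 = -328 - (19 + 16)²*1025 = -328 - 1*35²*1025 = -328 - 1*1225*1025 = -328 - 1225*1025 = -328 - 1255625 = -1255953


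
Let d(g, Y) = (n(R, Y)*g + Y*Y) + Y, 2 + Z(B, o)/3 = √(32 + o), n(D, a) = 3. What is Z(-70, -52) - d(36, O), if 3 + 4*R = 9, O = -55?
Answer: -3084 + 6*I*√5 ≈ -3084.0 + 13.416*I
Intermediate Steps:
R = 3/2 (R = -¾ + (¼)*9 = -¾ + 9/4 = 3/2 ≈ 1.5000)
Z(B, o) = -6 + 3*√(32 + o)
d(g, Y) = Y + Y² + 3*g (d(g, Y) = (3*g + Y*Y) + Y = (3*g + Y²) + Y = (Y² + 3*g) + Y = Y + Y² + 3*g)
Z(-70, -52) - d(36, O) = (-6 + 3*√(32 - 52)) - (-55 + (-55)² + 3*36) = (-6 + 3*√(-20)) - (-55 + 3025 + 108) = (-6 + 3*(2*I*√5)) - 1*3078 = (-6 + 6*I*√5) - 3078 = -3084 + 6*I*√5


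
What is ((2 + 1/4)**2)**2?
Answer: 6561/256 ≈ 25.629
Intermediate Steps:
((2 + 1/4)**2)**2 = ((9/4)**2)**2 = (81/16)**2 = 6561/256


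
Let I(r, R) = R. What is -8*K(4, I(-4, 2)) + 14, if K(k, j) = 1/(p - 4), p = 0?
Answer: 16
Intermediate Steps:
K(k, j) = -¼ (K(k, j) = 1/(0 - 4) = 1/(-4) = -¼)
-8*K(4, I(-4, 2)) + 14 = -8*(-¼) + 14 = 2 + 14 = 16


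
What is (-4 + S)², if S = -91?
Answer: 9025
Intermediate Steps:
(-4 + S)² = (-4 - 91)² = (-95)² = 9025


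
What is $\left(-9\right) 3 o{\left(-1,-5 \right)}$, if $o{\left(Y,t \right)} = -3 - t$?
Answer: $-54$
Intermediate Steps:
$\left(-9\right) 3 o{\left(-1,-5 \right)} = \left(-9\right) 3 \left(-3 - -5\right) = - 27 \left(-3 + 5\right) = \left(-27\right) 2 = -54$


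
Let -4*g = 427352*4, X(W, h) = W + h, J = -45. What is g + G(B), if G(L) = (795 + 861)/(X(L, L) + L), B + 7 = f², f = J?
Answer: -431197892/1009 ≈ -4.2735e+5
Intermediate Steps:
f = -45
B = 2018 (B = -7 + (-45)² = -7 + 2025 = 2018)
G(L) = 552/L (G(L) = (795 + 861)/((L + L) + L) = 1656/(2*L + L) = 1656/((3*L)) = 1656*(1/(3*L)) = 552/L)
g = -427352 (g = -106838*4 = -¼*1709408 = -427352)
g + G(B) = -427352 + 552/2018 = -427352 + 552*(1/2018) = -427352 + 276/1009 = -431197892/1009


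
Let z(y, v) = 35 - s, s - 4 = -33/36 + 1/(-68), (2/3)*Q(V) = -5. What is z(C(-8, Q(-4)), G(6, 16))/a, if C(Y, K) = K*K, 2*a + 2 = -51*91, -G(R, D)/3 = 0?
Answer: -3257/236793 ≈ -0.013755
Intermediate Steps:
G(R, D) = 0 (G(R, D) = -3*0 = 0)
Q(V) = -15/2 (Q(V) = (3/2)*(-5) = -15/2)
s = 313/102 (s = 4 + (-33/36 + 1/(-68)) = 4 + (-33*1/36 + 1*(-1/68)) = 4 + (-11/12 - 1/68) = 4 - 95/102 = 313/102 ≈ 3.0686)
a = -4643/2 (a = -1 + (-51*91)/2 = -1 + (½)*(-4641) = -1 - 4641/2 = -4643/2 ≈ -2321.5)
C(Y, K) = K²
z(y, v) = 3257/102 (z(y, v) = 35 - 1*313/102 = 35 - 313/102 = 3257/102)
z(C(-8, Q(-4)), G(6, 16))/a = 3257/(102*(-4643/2)) = (3257/102)*(-2/4643) = -3257/236793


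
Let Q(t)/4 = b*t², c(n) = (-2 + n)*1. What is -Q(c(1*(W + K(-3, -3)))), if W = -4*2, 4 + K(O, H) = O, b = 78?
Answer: -90168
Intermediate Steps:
K(O, H) = -4 + O
W = -8
c(n) = -2 + n
Q(t) = 312*t² (Q(t) = 4*(78*t²) = 312*t²)
-Q(c(1*(W + K(-3, -3)))) = -312*(-2 + 1*(-8 + (-4 - 3)))² = -312*(-2 + 1*(-8 - 7))² = -312*(-2 + 1*(-15))² = -312*(-2 - 15)² = -312*(-17)² = -312*289 = -1*90168 = -90168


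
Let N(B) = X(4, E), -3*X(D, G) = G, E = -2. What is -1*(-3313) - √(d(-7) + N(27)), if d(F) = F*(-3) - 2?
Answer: 3313 - √177/3 ≈ 3308.6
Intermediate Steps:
X(D, G) = -G/3
N(B) = ⅔ (N(B) = -⅓*(-2) = ⅔)
d(F) = -2 - 3*F (d(F) = -3*F - 2 = -2 - 3*F)
-1*(-3313) - √(d(-7) + N(27)) = -1*(-3313) - √((-2 - 3*(-7)) + ⅔) = 3313 - √((-2 + 21) + ⅔) = 3313 - √(19 + ⅔) = 3313 - √(59/3) = 3313 - √177/3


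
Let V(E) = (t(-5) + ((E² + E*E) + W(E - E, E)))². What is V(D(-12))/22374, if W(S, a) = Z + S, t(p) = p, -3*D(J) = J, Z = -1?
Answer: 338/11187 ≈ 0.030214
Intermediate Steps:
D(J) = -J/3
W(S, a) = -1 + S
V(E) = (-6 + 2*E²)² (V(E) = (-5 + ((E² + E*E) + (-1 + (E - E))))² = (-5 + ((E² + E²) + (-1 + 0)))² = (-5 + (2*E² - 1))² = (-5 + (-1 + 2*E²))² = (-6 + 2*E²)²)
V(D(-12))/22374 = (4*(-3 + (-⅓*(-12))²)²)/22374 = (4*(-3 + 4²)²)*(1/22374) = (4*(-3 + 16)²)*(1/22374) = (4*13²)*(1/22374) = (4*169)*(1/22374) = 676*(1/22374) = 338/11187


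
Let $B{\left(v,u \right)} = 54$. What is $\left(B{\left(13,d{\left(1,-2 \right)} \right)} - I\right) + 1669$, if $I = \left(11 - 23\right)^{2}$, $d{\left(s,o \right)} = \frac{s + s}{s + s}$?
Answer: $1579$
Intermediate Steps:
$d{\left(s,o \right)} = 1$ ($d{\left(s,o \right)} = \frac{2 s}{2 s} = 2 s \frac{1}{2 s} = 1$)
$I = 144$ ($I = \left(-12\right)^{2} = 144$)
$\left(B{\left(13,d{\left(1,-2 \right)} \right)} - I\right) + 1669 = \left(54 - 144\right) + 1669 = -90 + 1669 = 1579$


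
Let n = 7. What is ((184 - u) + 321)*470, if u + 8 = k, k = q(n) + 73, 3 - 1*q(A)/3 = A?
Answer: 212440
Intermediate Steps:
q(A) = 9 - 3*A
k = 61 (k = (9 - 3*7) + 73 = (9 - 21) + 73 = -12 + 73 = 61)
u = 53 (u = -8 + 61 = 53)
((184 - u) + 321)*470 = ((184 - 1*53) + 321)*470 = ((184 - 53) + 321)*470 = (131 + 321)*470 = 452*470 = 212440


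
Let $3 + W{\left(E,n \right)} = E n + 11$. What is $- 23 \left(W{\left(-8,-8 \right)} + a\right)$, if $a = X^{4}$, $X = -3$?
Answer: $-3519$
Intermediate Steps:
$W{\left(E,n \right)} = 8 + E n$ ($W{\left(E,n \right)} = -3 + \left(E n + 11\right) = -3 + \left(11 + E n\right) = 8 + E n$)
$a = 81$ ($a = \left(-3\right)^{4} = 81$)
$- 23 \left(W{\left(-8,-8 \right)} + a\right) = - 23 \left(\left(8 - -64\right) + 81\right) = - 23 \left(\left(8 + 64\right) + 81\right) = - 23 \left(72 + 81\right) = \left(-23\right) 153 = -3519$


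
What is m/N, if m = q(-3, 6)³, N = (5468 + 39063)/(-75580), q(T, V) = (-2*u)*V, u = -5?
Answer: -16325280000/44531 ≈ -3.6661e+5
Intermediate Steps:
q(T, V) = 10*V (q(T, V) = (-2*(-5))*V = 10*V)
N = -44531/75580 (N = 44531*(-1/75580) = -44531/75580 ≈ -0.58919)
m = 216000 (m = (10*6)³ = 60³ = 216000)
m/N = 216000/(-44531/75580) = 216000*(-75580/44531) = -16325280000/44531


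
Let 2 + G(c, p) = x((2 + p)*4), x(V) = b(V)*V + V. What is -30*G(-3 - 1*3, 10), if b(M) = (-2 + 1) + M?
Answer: -69060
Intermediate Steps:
b(M) = -1 + M
x(V) = V + V*(-1 + V) (x(V) = (-1 + V)*V + V = V*(-1 + V) + V = V + V*(-1 + V))
G(c, p) = -2 + (8 + 4*p)² (G(c, p) = -2 + ((2 + p)*4)² = -2 + (8 + 4*p)²)
-30*G(-3 - 1*3, 10) = -30*(-2 + 16*(2 + 10)²) = -30*(-2 + 16*12²) = -30*(-2 + 16*144) = -30*(-2 + 2304) = -30*2302 = -69060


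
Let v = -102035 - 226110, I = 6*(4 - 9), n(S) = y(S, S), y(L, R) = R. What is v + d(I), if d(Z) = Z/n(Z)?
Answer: -328144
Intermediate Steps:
n(S) = S
I = -30 (I = 6*(-5) = -30)
d(Z) = 1 (d(Z) = Z/Z = 1)
v = -328145
v + d(I) = -328145 + 1 = -328144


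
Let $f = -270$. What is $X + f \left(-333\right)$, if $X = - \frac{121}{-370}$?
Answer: $\frac{33266821}{370} \approx 89910.0$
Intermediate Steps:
$X = \frac{121}{370}$ ($X = \left(-121\right) \left(- \frac{1}{370}\right) = \frac{121}{370} \approx 0.32703$)
$X + f \left(-333\right) = \frac{121}{370} - -89910 = \frac{121}{370} + 89910 = \frac{33266821}{370}$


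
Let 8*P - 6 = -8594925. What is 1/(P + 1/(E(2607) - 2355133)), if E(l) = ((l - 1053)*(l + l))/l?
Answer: -18816200/20215464360983 ≈ -9.3078e-7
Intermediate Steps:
E(l) = -2106 + 2*l (E(l) = ((-1053 + l)*(2*l))/l = (2*l*(-1053 + l))/l = -2106 + 2*l)
P = -8594919/8 (P = ¾ + (⅛)*(-8594925) = ¾ - 8594925/8 = -8594919/8 ≈ -1.0744e+6)
1/(P + 1/(E(2607) - 2355133)) = 1/(-8594919/8 + 1/((-2106 + 2*2607) - 2355133)) = 1/(-8594919/8 + 1/((-2106 + 5214) - 2355133)) = 1/(-8594919/8 + 1/(3108 - 2355133)) = 1/(-8594919/8 + 1/(-2352025)) = 1/(-8594919/8 - 1/2352025) = 1/(-20215464360983/18816200) = -18816200/20215464360983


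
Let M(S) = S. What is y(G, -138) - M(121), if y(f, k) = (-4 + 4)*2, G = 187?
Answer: -121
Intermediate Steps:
y(f, k) = 0 (y(f, k) = 0*2 = 0)
y(G, -138) - M(121) = 0 - 1*121 = 0 - 121 = -121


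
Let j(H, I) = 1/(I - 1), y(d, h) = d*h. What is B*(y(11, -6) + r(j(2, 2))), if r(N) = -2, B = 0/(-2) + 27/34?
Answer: -54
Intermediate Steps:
j(H, I) = 1/(-1 + I)
B = 27/34 (B = 0*(-1/2) + 27*(1/34) = 0 + 27/34 = 27/34 ≈ 0.79412)
B*(y(11, -6) + r(j(2, 2))) = 27*(11*(-6) - 2)/34 = 27*(-66 - 2)/34 = (27/34)*(-68) = -54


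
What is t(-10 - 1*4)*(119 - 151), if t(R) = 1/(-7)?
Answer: 32/7 ≈ 4.5714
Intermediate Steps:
t(R) = -1/7
t(-10 - 1*4)*(119 - 151) = -(119 - 151)/7 = -1/7*(-32) = 32/7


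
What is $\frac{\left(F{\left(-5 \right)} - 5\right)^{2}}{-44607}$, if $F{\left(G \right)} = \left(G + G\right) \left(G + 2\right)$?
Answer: $- \frac{625}{44607} \approx -0.014011$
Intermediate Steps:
$F{\left(G \right)} = 2 G \left(2 + G\right)$
$\frac{\left(F{\left(-5 \right)} - 5\right)^{2}}{-44607} = \frac{\left(2 \left(-5\right) \left(2 - 5\right) - 5\right)^{2}}{-44607} = \left(2 \left(-5\right) \left(-3\right) - 5\right)^{2} \left(- \frac{1}{44607}\right) = \left(30 - 5\right)^{2} \left(- \frac{1}{44607}\right) = 25^{2} \left(- \frac{1}{44607}\right) = 625 \left(- \frac{1}{44607}\right) = - \frac{625}{44607}$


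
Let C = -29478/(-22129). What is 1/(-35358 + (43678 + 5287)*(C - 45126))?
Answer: -22129/48895457729022 ≈ -4.5258e-10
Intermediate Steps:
C = 29478/22129 (C = -29478*(-1/22129) = 29478/22129 ≈ 1.3321)
1/(-35358 + (43678 + 5287)*(C - 45126)) = 1/(-35358 + (43678 + 5287)*(29478/22129 - 45126)) = 1/(-35358 + 48965*(-998563776/22129)) = 1/(-35358 - 48894675291840/22129) = 1/(-48895457729022/22129) = -22129/48895457729022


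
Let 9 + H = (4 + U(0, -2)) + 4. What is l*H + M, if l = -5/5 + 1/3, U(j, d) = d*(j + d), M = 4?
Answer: 2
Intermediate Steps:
U(j, d) = d*(d + j)
l = -2/3 (l = -5*1/5 + 1*(1/3) = -1 + 1/3 = -2/3 ≈ -0.66667)
H = 3 (H = -9 + ((4 - 2*(-2 + 0)) + 4) = -9 + ((4 - 2*(-2)) + 4) = -9 + ((4 + 4) + 4) = -9 + (8 + 4) = -9 + 12 = 3)
l*H + M = -2/3*3 + 4 = -2 + 4 = 2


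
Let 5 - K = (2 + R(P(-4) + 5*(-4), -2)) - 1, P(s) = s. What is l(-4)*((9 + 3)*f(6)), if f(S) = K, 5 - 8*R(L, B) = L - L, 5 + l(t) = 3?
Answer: -81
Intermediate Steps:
l(t) = -2 (l(t) = -5 + 3 = -2)
R(L, B) = 5/8 (R(L, B) = 5/8 - (L - L)/8 = 5/8 - 1/8*0 = 5/8 + 0 = 5/8)
K = 27/8 (K = 5 - ((2 + 5/8) - 1) = 5 - (21/8 - 1) = 5 - 1*13/8 = 5 - 13/8 = 27/8 ≈ 3.3750)
f(S) = 27/8
l(-4)*((9 + 3)*f(6)) = -2*(9 + 3)*27/8 = -24*27/8 = -2*81/2 = -81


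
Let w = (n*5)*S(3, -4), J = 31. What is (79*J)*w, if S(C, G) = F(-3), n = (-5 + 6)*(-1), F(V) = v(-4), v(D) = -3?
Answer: 36735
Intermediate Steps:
F(V) = -3
n = -1 (n = 1*(-1) = -1)
S(C, G) = -3
w = 15 (w = -1*5*(-3) = -5*(-3) = 15)
(79*J)*w = (79*31)*15 = 2449*15 = 36735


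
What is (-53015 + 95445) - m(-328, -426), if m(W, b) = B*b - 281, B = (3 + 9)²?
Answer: 104055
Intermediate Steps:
B = 144 (B = 12² = 144)
m(W, b) = -281 + 144*b (m(W, b) = 144*b - 281 = -281 + 144*b)
(-53015 + 95445) - m(-328, -426) = (-53015 + 95445) - (-281 + 144*(-426)) = 42430 - (-281 - 61344) = 42430 - 1*(-61625) = 42430 + 61625 = 104055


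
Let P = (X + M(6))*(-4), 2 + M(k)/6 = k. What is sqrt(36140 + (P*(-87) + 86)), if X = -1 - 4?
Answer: sqrt(42838) ≈ 206.97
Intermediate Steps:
X = -5
M(k) = -12 + 6*k
P = -76 (P = (-5 + (-12 + 6*6))*(-4) = (-5 + (-12 + 36))*(-4) = (-5 + 24)*(-4) = 19*(-4) = -76)
sqrt(36140 + (P*(-87) + 86)) = sqrt(36140 + (-76*(-87) + 86)) = sqrt(36140 + (6612 + 86)) = sqrt(36140 + 6698) = sqrt(42838)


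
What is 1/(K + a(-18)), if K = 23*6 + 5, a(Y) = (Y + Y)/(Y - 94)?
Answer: 28/4013 ≈ 0.0069773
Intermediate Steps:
a(Y) = 2*Y/(-94 + Y) (a(Y) = (2*Y)/(-94 + Y) = 2*Y/(-94 + Y))
K = 143 (K = 138 + 5 = 143)
1/(K + a(-18)) = 1/(143 + 2*(-18)/(-94 - 18)) = 1/(143 + 2*(-18)/(-112)) = 1/(143 + 2*(-18)*(-1/112)) = 1/(143 + 9/28) = 1/(4013/28) = 28/4013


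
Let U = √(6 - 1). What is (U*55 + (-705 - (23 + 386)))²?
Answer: 1256121 - 122540*√5 ≈ 9.8211e+5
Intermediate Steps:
U = √5 ≈ 2.2361
(U*55 + (-705 - (23 + 386)))² = (√5*55 + (-705 - (23 + 386)))² = (55*√5 + (-705 - 1*409))² = (55*√5 + (-705 - 409))² = (55*√5 - 1114)² = (-1114 + 55*√5)²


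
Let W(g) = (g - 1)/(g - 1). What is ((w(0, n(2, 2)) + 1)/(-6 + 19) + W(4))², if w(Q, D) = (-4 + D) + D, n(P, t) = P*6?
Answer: 1156/169 ≈ 6.8402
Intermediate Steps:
n(P, t) = 6*P
w(Q, D) = -4 + 2*D
W(g) = 1 (W(g) = (-1 + g)/(-1 + g) = 1)
((w(0, n(2, 2)) + 1)/(-6 + 19) + W(4))² = (((-4 + 2*(6*2)) + 1)/(-6 + 19) + 1)² = (((-4 + 2*12) + 1)/13 + 1)² = (((-4 + 24) + 1)*(1/13) + 1)² = ((20 + 1)*(1/13) + 1)² = (21*(1/13) + 1)² = (21/13 + 1)² = (34/13)² = 1156/169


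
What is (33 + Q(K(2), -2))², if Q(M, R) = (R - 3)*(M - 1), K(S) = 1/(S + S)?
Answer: 21609/16 ≈ 1350.6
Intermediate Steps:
K(S) = 1/(2*S)
Q(M, R) = (-1 + M)*(-3 + R) (Q(M, R) = (-3 + R)*(-1 + M) = (-1 + M)*(-3 + R))
(33 + Q(K(2), -2))² = (33 + (3 - 1*(-2) - 3/(2*2) + ((½)/2)*(-2)))² = (33 + (3 + 2 - 3/(2*2) + ((½)*(½))*(-2)))² = (33 + (3 + 2 - 3*¼ + (¼)*(-2)))² = (33 + (3 + 2 - ¾ - ½))² = (33 + 15/4)² = (147/4)² = 21609/16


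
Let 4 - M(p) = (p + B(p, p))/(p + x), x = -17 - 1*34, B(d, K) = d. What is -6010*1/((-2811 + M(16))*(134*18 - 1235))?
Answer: 210350/115596701 ≈ 0.0018197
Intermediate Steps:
x = -51 (x = -17 - 34 = -51)
M(p) = 4 - 2*p/(-51 + p) (M(p) = 4 - (p + p)/(p - 51) = 4 - 2*p/(-51 + p))
-6010*1/((-2811 + M(16))*(134*18 - 1235)) = -6010*1/((-2811 + 2*(-102 + 16)/(-51 + 16))*(134*18 - 1235)) = -6010*1/((-2811 + 2*(-86)/(-35))*(2412 - 1235)) = -6010*1/(1177*(-2811 + 2*(-1/35)*(-86))) = -6010*1/(1177*(-2811 + 172/35)) = -6010/(1177*(-98213/35)) = -6010/(-115596701/35) = -6010*(-35/115596701) = 210350/115596701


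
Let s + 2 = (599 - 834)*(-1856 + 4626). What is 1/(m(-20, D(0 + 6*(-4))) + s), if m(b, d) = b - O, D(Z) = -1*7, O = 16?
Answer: -1/650988 ≈ -1.5361e-6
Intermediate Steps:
s = -650952 (s = -2 + (599 - 834)*(-1856 + 4626) = -2 - 235*2770 = -2 - 650950 = -650952)
D(Z) = -7
m(b, d) = -16 + b (m(b, d) = b - 1*16 = b - 16 = -16 + b)
1/(m(-20, D(0 + 6*(-4))) + s) = 1/((-16 - 20) - 650952) = 1/(-36 - 650952) = 1/(-650988) = -1/650988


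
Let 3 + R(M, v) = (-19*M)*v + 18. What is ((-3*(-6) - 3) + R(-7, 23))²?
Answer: 9541921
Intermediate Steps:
R(M, v) = 15 - 19*M*v (R(M, v) = -3 + ((-19*M)*v + 18) = -3 + (-19*M*v + 18) = -3 + (18 - 19*M*v) = 15 - 19*M*v)
((-3*(-6) - 3) + R(-7, 23))² = ((-3*(-6) - 3) + (15 - 19*(-7)*23))² = ((18 - 3) + (15 + 3059))² = (15 + 3074)² = 3089² = 9541921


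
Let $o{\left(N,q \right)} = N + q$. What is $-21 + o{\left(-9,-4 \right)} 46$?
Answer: $-619$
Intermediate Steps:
$-21 + o{\left(-9,-4 \right)} 46 = -21 + \left(-9 - 4\right) 46 = -21 - 598 = -619$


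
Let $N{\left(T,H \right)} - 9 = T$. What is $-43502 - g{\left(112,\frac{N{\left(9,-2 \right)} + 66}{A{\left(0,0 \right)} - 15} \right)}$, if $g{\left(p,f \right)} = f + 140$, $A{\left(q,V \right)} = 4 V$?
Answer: $- \frac{218182}{5} \approx -43636.0$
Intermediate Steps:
$N{\left(T,H \right)} = 9 + T$
$g{\left(p,f \right)} = 140 + f$
$-43502 - g{\left(112,\frac{N{\left(9,-2 \right)} + 66}{A{\left(0,0 \right)} - 15} \right)} = -43502 - \left(140 + \frac{\left(9 + 9\right) + 66}{4 \cdot 0 - 15}\right) = -43502 - \left(140 + \frac{18 + 66}{0 - 15}\right) = -43502 - \left(140 + \frac{84}{-15}\right) = -43502 - \left(140 + 84 \left(- \frac{1}{15}\right)\right) = -43502 - \left(140 - \frac{28}{5}\right) = -43502 - \frac{672}{5} = - \frac{218182}{5}$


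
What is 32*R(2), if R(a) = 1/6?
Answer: 16/3 ≈ 5.3333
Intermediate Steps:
R(a) = 1/6
32*R(2) = 32*(1/6) = 16/3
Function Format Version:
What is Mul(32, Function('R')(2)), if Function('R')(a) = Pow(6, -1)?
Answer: Rational(16, 3) ≈ 5.3333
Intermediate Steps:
Function('R')(a) = Rational(1, 6)
Mul(32, Function('R')(2)) = Mul(32, Rational(1, 6)) = Rational(16, 3)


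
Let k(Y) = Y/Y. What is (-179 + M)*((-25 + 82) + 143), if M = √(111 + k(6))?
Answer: -35800 + 800*√7 ≈ -33683.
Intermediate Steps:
k(Y) = 1
M = 4*√7 (M = √(111 + 1) = √112 = 4*√7 ≈ 10.583)
(-179 + M)*((-25 + 82) + 143) = (-179 + 4*√7)*((-25 + 82) + 143) = (-179 + 4*√7)*(57 + 143) = (-179 + 4*√7)*200 = -35800 + 800*√7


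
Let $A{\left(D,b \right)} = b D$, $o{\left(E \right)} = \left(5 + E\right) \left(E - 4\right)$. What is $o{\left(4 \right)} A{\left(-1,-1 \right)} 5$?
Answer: $0$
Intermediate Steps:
$o{\left(E \right)} = \left(-4 + E\right) \left(5 + E\right)$ ($o{\left(E \right)} = \left(5 + E\right) \left(-4 + E\right) = \left(-4 + E\right) \left(5 + E\right)$)
$A{\left(D,b \right)} = D b$
$o{\left(4 \right)} A{\left(-1,-1 \right)} 5 = \left(-20 + 4 + 4^{2}\right) \left(\left(-1\right) \left(-1\right)\right) 5 = \left(-20 + 4 + 16\right) 1 \cdot 5 = 0 \cdot 1 \cdot 5 = 0 \cdot 5 = 0$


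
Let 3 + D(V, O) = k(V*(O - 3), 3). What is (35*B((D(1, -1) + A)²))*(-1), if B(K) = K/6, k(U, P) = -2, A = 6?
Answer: -35/6 ≈ -5.8333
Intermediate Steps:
D(V, O) = -5 (D(V, O) = -3 - 2 = -5)
B(K) = K/6 (B(K) = K*(⅙) = K/6)
(35*B((D(1, -1) + A)²))*(-1) = (35*((-5 + 6)²/6))*(-1) = (35*((⅙)*1²))*(-1) = (35*((⅙)*1))*(-1) = (35*(⅙))*(-1) = (35/6)*(-1) = -35/6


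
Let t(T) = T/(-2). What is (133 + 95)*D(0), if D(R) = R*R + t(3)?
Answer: -342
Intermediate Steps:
t(T) = -T/2 (t(T) = T*(-½) = -T/2)
D(R) = -3/2 + R² (D(R) = R*R - ½*3 = R² - 3/2 = -3/2 + R²)
(133 + 95)*D(0) = (133 + 95)*(-3/2 + 0²) = 228*(-3/2 + 0) = 228*(-3/2) = -342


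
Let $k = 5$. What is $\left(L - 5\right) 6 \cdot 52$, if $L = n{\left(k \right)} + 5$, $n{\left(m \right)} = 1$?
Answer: $312$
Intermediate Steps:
$L = 6$ ($L = 1 + 5 = 6$)
$\left(L - 5\right) 6 \cdot 52 = \left(6 - 5\right) 6 \cdot 52 = 1 \cdot 6 \cdot 52 = 6 \cdot 52 = 312$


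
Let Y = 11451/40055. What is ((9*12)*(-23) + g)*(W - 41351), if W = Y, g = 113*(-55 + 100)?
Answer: -4308043723254/40055 ≈ -1.0755e+8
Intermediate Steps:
g = 5085 (g = 113*45 = 5085)
Y = 11451/40055 (Y = 11451*(1/40055) = 11451/40055 ≈ 0.28588)
W = 11451/40055 ≈ 0.28588
((9*12)*(-23) + g)*(W - 41351) = ((9*12)*(-23) + 5085)*(11451/40055 - 41351) = (108*(-23) + 5085)*(-1656302854/40055) = (-2484 + 5085)*(-1656302854/40055) = 2601*(-1656302854/40055) = -4308043723254/40055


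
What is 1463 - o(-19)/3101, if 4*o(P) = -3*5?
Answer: 18147067/12404 ≈ 1463.0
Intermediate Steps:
o(P) = -15/4 (o(P) = (-3*5)/4 = (1/4)*(-15) = -15/4)
1463 - o(-19)/3101 = 1463 - (-15)/(4*3101) = 1463 - 1*(-15/12404) = 1463 + 15/12404 = 18147067/12404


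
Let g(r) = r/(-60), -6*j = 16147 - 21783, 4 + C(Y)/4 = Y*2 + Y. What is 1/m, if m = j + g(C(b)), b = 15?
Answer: 5/4683 ≈ 0.0010677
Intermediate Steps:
C(Y) = -16 + 12*Y (C(Y) = -16 + 4*(Y*2 + Y) = -16 + 4*(2*Y + Y) = -16 + 4*(3*Y) = -16 + 12*Y)
j = 2818/3 (j = -(16147 - 21783)/6 = -1/6*(-5636) = 2818/3 ≈ 939.33)
g(r) = -r/60 (g(r) = r*(-1/60) = -r/60)
m = 4683/5 (m = 2818/3 - (-16 + 12*15)/60 = 2818/3 - (-16 + 180)/60 = 2818/3 - 1/60*164 = 2818/3 - 41/15 = 4683/5 ≈ 936.60)
1/m = 1/(4683/5) = 5/4683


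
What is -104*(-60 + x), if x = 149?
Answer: -9256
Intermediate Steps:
-104*(-60 + x) = -104*(-60 + 149) = -104*89 = -9256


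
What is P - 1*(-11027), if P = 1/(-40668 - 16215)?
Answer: 627248840/56883 ≈ 11027.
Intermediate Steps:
P = -1/56883 (P = 1/(-56883) = -1/56883 ≈ -1.7580e-5)
P - 1*(-11027) = -1/56883 - 1*(-11027) = -1/56883 + 11027 = 627248840/56883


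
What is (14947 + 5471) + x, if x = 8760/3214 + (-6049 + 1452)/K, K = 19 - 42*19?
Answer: 25571133953/1251853 ≈ 20427.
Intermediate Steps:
K = -779 (K = 19 - 798 = -779)
x = 10799399/1251853 (x = 8760/3214 + (-6049 + 1452)/(-779) = 8760*(1/3214) - 4597*(-1/779) = 4380/1607 + 4597/779 = 10799399/1251853 ≈ 8.6267)
(14947 + 5471) + x = (14947 + 5471) + 10799399/1251853 = 20418 + 10799399/1251853 = 25571133953/1251853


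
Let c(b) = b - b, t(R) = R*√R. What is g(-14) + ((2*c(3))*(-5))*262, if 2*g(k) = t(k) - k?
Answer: 7 - 7*I*√14 ≈ 7.0 - 26.192*I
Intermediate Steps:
t(R) = R^(3/2)
c(b) = 0
g(k) = k^(3/2)/2 - k/2 (g(k) = (k^(3/2) - k)/2 = k^(3/2)/2 - k/2)
g(-14) + ((2*c(3))*(-5))*262 = ((-14)^(3/2)/2 - ½*(-14)) + ((2*0)*(-5))*262 = ((-14*I*√14)/2 + 7) + (0*(-5))*262 = (-7*I*√14 + 7) + 0*262 = (7 - 7*I*√14) + 0 = 7 - 7*I*√14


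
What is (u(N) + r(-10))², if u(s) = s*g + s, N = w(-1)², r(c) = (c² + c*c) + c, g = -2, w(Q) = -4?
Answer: 30276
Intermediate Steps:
r(c) = c + 2*c² (r(c) = (c² + c²) + c = 2*c² + c = c + 2*c²)
N = 16 (N = (-4)² = 16)
u(s) = -s (u(s) = s*(-2) + s = -2*s + s = -s)
(u(N) + r(-10))² = (-1*16 - 10*(1 + 2*(-10)))² = (-16 - 10*(1 - 20))² = (-16 - 10*(-19))² = (-16 + 190)² = 174² = 30276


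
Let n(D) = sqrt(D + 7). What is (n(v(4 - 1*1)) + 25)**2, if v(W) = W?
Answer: (25 + sqrt(10))**2 ≈ 793.11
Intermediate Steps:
n(D) = sqrt(7 + D)
(n(v(4 - 1*1)) + 25)**2 = (sqrt(7 + (4 - 1*1)) + 25)**2 = (sqrt(7 + (4 - 1)) + 25)**2 = (sqrt(7 + 3) + 25)**2 = (sqrt(10) + 25)**2 = (25 + sqrt(10))**2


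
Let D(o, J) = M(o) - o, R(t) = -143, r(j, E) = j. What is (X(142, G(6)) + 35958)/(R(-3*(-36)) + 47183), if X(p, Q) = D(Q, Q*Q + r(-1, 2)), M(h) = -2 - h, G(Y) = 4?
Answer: 8987/11760 ≈ 0.76420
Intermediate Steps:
D(o, J) = -2 - 2*o (D(o, J) = (-2 - o) - o = -2 - 2*o)
X(p, Q) = -2 - 2*Q
(X(142, G(6)) + 35958)/(R(-3*(-36)) + 47183) = ((-2 - 2*4) + 35958)/(-143 + 47183) = ((-2 - 8) + 35958)/47040 = (-10 + 35958)*(1/47040) = 35948*(1/47040) = 8987/11760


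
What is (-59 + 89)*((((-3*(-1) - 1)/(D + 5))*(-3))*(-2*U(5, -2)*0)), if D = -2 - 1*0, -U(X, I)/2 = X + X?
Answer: 0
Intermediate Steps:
U(X, I) = -4*X (U(X, I) = -2*(X + X) = -4*X)
D = -2 (D = -2 + 0 = -2)
(-59 + 89)*((((-3*(-1) - 1)/(D + 5))*(-3))*(-2*U(5, -2)*0)) = (-59 + 89)*((((-3*(-1) - 1)/(-2 + 5))*(-3))*(-(-8)*5*0)) = 30*((((3 - 1)/3)*(-3))*(-2*(-20)*0)) = 30*(((2*(⅓))*(-3))*(40*0)) = 30*(((⅔)*(-3))*0) = 30*(-2*0) = 30*0 = 0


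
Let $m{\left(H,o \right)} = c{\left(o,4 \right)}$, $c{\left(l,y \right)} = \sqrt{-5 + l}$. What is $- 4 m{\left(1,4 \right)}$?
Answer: $- 4 i \approx - 4.0 i$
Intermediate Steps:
$m{\left(H,o \right)} = \sqrt{-5 + o}$
$- 4 m{\left(1,4 \right)} = - 4 \sqrt{-5 + 4} = - 4 \sqrt{-1} = - 4 i$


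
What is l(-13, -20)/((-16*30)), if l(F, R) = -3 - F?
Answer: -1/48 ≈ -0.020833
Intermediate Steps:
l(-13, -20)/((-16*30)) = (-3 - 1*(-13))/((-16*30)) = (-3 + 13)/(-480) = 10*(-1/480) = -1/48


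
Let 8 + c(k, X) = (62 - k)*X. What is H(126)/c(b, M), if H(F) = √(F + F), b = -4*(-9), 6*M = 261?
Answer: 6*√7/1123 ≈ 0.014136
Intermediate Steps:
M = 87/2 (M = (⅙)*261 = 87/2 ≈ 43.500)
b = 36
c(k, X) = -8 + X*(62 - k) (c(k, X) = -8 + (62 - k)*X = -8 + X*(62 - k))
H(F) = √2*√F (H(F) = √(2*F) = √2*√F)
H(126)/c(b, M) = (√2*√126)/(-8 + 62*(87/2) - 1*87/2*36) = (√2*(3*√14))/(-8 + 2697 - 1566) = (6*√7)/1123 = (6*√7)*(1/1123) = 6*√7/1123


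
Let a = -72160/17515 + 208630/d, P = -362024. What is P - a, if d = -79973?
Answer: -101417480166830/280145419 ≈ -3.6202e+5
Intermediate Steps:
a = -1885001226/280145419 (a = -72160/17515 + 208630/(-79973) = -72160*1/17515 + 208630*(-1/79973) = -14432/3503 - 208630/79973 = -1885001226/280145419 ≈ -6.7287)
P - a = -362024 - 1*(-1885001226/280145419) = -362024 + 1885001226/280145419 = -101417480166830/280145419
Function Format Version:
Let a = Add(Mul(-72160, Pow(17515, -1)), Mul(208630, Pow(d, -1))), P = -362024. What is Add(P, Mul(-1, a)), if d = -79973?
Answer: Rational(-101417480166830, 280145419) ≈ -3.6202e+5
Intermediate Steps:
a = Rational(-1885001226, 280145419) (a = Add(Mul(-72160, Pow(17515, -1)), Mul(208630, Pow(-79973, -1))) = Add(Mul(-72160, Rational(1, 17515)), Mul(208630, Rational(-1, 79973))) = Add(Rational(-14432, 3503), Rational(-208630, 79973)) = Rational(-1885001226, 280145419) ≈ -6.7287)
Add(P, Mul(-1, a)) = Add(-362024, Mul(-1, Rational(-1885001226, 280145419))) = Add(-362024, Rational(1885001226, 280145419)) = Rational(-101417480166830, 280145419)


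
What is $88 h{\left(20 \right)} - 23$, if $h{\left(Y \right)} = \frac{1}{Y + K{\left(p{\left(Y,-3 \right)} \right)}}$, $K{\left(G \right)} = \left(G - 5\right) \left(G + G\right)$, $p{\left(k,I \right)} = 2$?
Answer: $-12$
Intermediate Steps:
$K{\left(G \right)} = 2 G \left(-5 + G\right)$ ($K{\left(G \right)} = \left(-5 + G\right) 2 G = 2 G \left(-5 + G\right)$)
$h{\left(Y \right)} = \frac{1}{-12 + Y}$ ($h{\left(Y \right)} = \frac{1}{Y + 2 \cdot 2 \left(-5 + 2\right)} = \frac{1}{Y + 2 \cdot 2 \left(-3\right)} = \frac{1}{Y - 12} = \frac{1}{-12 + Y}$)
$88 h{\left(20 \right)} - 23 = \frac{88}{-12 + 20} - 23 = \frac{88}{8} + \left(-47 + 24\right) = 88 \cdot \frac{1}{8} - 23 = 11 - 23 = -12$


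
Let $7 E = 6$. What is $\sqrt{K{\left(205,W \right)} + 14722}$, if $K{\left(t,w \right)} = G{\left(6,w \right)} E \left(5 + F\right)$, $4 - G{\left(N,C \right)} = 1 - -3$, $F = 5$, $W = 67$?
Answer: $\sqrt{14722} \approx 121.33$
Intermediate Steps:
$E = \frac{6}{7}$ ($E = \frac{1}{7} \cdot 6 = \frac{6}{7} \approx 0.85714$)
$G{\left(N,C \right)} = 0$ ($G{\left(N,C \right)} = 4 - \left(1 - -3\right) = 4 - \left(1 + 3\right) = 4 - 4 = 0$)
$K{\left(t,w \right)} = 0$ ($K{\left(t,w \right)} = 0 \cdot \frac{6}{7} \left(5 + 5\right) = 0 \cdot 10 = 0$)
$\sqrt{K{\left(205,W \right)} + 14722} = \sqrt{0 + 14722} = \sqrt{14722}$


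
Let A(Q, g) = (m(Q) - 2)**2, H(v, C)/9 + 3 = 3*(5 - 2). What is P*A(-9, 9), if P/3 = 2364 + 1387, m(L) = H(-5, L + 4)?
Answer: 30428112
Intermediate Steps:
H(v, C) = 54 (H(v, C) = -27 + 9*(3*(5 - 2)) = -27 + 9*(3*3) = -27 + 9*9 = -27 + 81 = 54)
m(L) = 54
A(Q, g) = 2704 (A(Q, g) = (54 - 2)**2 = 52**2 = 2704)
P = 11253 (P = 3*(2364 + 1387) = 3*3751 = 11253)
P*A(-9, 9) = 11253*2704 = 30428112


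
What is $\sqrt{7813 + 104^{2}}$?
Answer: $\sqrt{18629} \approx 136.49$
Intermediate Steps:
$\sqrt{7813 + 104^{2}} = \sqrt{7813 + 10816} = \sqrt{18629}$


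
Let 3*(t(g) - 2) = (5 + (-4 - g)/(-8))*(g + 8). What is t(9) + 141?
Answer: 4333/24 ≈ 180.54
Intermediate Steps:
t(g) = 2 + (8 + g)*(11/2 + g/8)/3 (t(g) = 2 + ((5 + (-4 - g)/(-8))*(g + 8))/3 = 2 + ((5 + (-4 - g)*(-⅛))*(8 + g))/3 = 2 + ((5 + (½ + g/8))*(8 + g))/3 = 2 + ((11/2 + g/8)*(8 + g))/3 = 2 + ((8 + g)*(11/2 + g/8))/3 = 2 + (8 + g)*(11/2 + g/8)/3)
t(9) + 141 = (50/3 + (1/24)*9² + (13/6)*9) + 141 = (50/3 + (1/24)*81 + 39/2) + 141 = (50/3 + 27/8 + 39/2) + 141 = 949/24 + 141 = 4333/24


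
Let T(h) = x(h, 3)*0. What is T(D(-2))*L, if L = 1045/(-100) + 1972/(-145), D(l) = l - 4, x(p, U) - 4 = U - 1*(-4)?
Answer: 0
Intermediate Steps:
x(p, U) = 8 + U (x(p, U) = 4 + (U - 1*(-4)) = 4 + (U + 4) = 4 + (4 + U) = 8 + U)
D(l) = -4 + l
L = -481/20 (L = 1045*(-1/100) + 1972*(-1/145) = -209/20 - 68/5 = -481/20 ≈ -24.050)
T(h) = 0 (T(h) = (8 + 3)*0 = 11*0 = 0)
T(D(-2))*L = 0*(-481/20) = 0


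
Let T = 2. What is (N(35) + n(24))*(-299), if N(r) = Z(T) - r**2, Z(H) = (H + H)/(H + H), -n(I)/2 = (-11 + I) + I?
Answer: 388102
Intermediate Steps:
n(I) = 22 - 4*I (n(I) = -2*((-11 + I) + I) = -2*(-11 + 2*I) = 22 - 4*I)
Z(H) = 1 (Z(H) = (2*H)/((2*H)) = (2*H)*(1/(2*H)) = 1)
N(r) = 1 - r**2
(N(35) + n(24))*(-299) = ((1 - 1*35**2) + (22 - 4*24))*(-299) = ((1 - 1*1225) + (22 - 96))*(-299) = ((1 - 1225) - 74)*(-299) = (-1224 - 74)*(-299) = -1298*(-299) = 388102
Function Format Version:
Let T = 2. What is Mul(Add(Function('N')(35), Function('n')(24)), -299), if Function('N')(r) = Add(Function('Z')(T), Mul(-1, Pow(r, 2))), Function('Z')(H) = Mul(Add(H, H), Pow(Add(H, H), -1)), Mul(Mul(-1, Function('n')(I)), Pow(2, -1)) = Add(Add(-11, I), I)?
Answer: 388102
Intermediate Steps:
Function('n')(I) = Add(22, Mul(-4, I)) (Function('n')(I) = Mul(-2, Add(Add(-11, I), I)) = Mul(-2, Add(-11, Mul(2, I))) = Add(22, Mul(-4, I)))
Function('Z')(H) = 1 (Function('Z')(H) = Mul(Mul(2, H), Pow(Mul(2, H), -1)) = Mul(Mul(2, H), Mul(Rational(1, 2), Pow(H, -1))) = 1)
Function('N')(r) = Add(1, Mul(-1, Pow(r, 2)))
Mul(Add(Function('N')(35), Function('n')(24)), -299) = Mul(Add(Add(1, Mul(-1, Pow(35, 2))), Add(22, Mul(-4, 24))), -299) = Mul(Add(Add(1, Mul(-1, 1225)), Add(22, -96)), -299) = Mul(Add(Add(1, -1225), -74), -299) = Mul(Add(-1224, -74), -299) = Mul(-1298, -299) = 388102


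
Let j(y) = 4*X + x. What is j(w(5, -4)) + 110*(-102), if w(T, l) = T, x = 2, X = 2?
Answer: -11210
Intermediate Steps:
j(y) = 10 (j(y) = 4*2 + 2 = 8 + 2 = 10)
j(w(5, -4)) + 110*(-102) = 10 + 110*(-102) = 10 - 11220 = -11210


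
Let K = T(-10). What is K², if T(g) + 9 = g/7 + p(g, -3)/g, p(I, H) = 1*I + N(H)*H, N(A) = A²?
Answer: 221841/4900 ≈ 45.274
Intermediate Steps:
p(I, H) = I + H³ (p(I, H) = 1*I + H²*H = I + H³)
T(g) = -9 + g/7 + (-27 + g)/g (T(g) = -9 + (g/7 + (g + (-3)³)/g) = -9 + (g*(⅐) + (g - 27)/g) = -9 + (g/7 + (-27 + g)/g) = -9 + g/7 + (-27 + g)/g)
K = -471/70 (K = -8 - 27/(-10) + (⅐)*(-10) = -8 - 27*(-⅒) - 10/7 = -8 + 27/10 - 10/7 = -471/70 ≈ -6.7286)
K² = (-471/70)² = 221841/4900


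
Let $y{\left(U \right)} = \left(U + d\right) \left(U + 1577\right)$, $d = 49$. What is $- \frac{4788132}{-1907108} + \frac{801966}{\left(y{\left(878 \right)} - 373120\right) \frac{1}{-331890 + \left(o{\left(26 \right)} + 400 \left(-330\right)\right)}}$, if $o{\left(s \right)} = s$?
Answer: $- \frac{177360271452927903}{907146910705} \approx -1.9551 \cdot 10^{5}$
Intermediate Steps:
$y{\left(U \right)} = \left(49 + U\right) \left(1577 + U\right)$ ($y{\left(U \right)} = \left(U + 49\right) \left(U + 1577\right) = \left(49 + U\right) \left(1577 + U\right)$)
$- \frac{4788132}{-1907108} + \frac{801966}{\left(y{\left(878 \right)} - 373120\right) \frac{1}{-331890 + \left(o{\left(26 \right)} + 400 \left(-330\right)\right)}} = - \frac{4788132}{-1907108} + \frac{801966}{\left(\left(77273 + 878^{2} + 1626 \cdot 878\right) - 373120\right) \frac{1}{-331890 + \left(26 + 400 \left(-330\right)\right)}} = \left(-4788132\right) \left(- \frac{1}{1907108}\right) + \frac{801966}{\left(\left(77273 + 770884 + 1427628\right) - 373120\right) \frac{1}{-331890 + \left(26 - 132000\right)}} = \frac{1197033}{476777} + \frac{801966}{\left(2275785 - 373120\right) \frac{1}{-331890 - 131974}} = \frac{1197033}{476777} + \frac{801966}{1902665 \frac{1}{-463864}} = \frac{1197033}{476777} + \frac{801966}{1902665 \left(- \frac{1}{463864}\right)} = \frac{1197033}{476777} + \frac{801966}{- \frac{1902665}{463864}} = \frac{1197033}{476777} + 801966 \left(- \frac{463864}{1902665}\right) = \frac{1197033}{476777} - \frac{372003156624}{1902665} = - \frac{177360271452927903}{907146910705}$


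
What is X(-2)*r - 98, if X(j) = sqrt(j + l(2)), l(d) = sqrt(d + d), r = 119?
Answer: -98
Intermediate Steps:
l(d) = sqrt(2)*sqrt(d) (l(d) = sqrt(2*d) = sqrt(2)*sqrt(d))
X(j) = sqrt(2 + j) (X(j) = sqrt(j + sqrt(2)*sqrt(2)) = sqrt(j + 2) = sqrt(2 + j))
X(-2)*r - 98 = sqrt(2 - 2)*119 - 98 = sqrt(0)*119 - 98 = 0*119 - 98 = 0 - 98 = -98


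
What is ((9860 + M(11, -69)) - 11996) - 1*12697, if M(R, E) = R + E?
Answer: -14891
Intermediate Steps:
M(R, E) = E + R
((9860 + M(11, -69)) - 11996) - 1*12697 = ((9860 + (-69 + 11)) - 11996) - 1*12697 = ((9860 - 58) - 11996) - 12697 = (9802 - 11996) - 12697 = -2194 - 12697 = -14891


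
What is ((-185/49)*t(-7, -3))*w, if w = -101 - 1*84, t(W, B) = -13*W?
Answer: 444925/7 ≈ 63561.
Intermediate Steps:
w = -185 (w = -101 - 84 = -185)
((-185/49)*t(-7, -3))*w = ((-185/49)*(-13*(-7)))*(-185) = (-185*1/49*91)*(-185) = -185/49*91*(-185) = -2405/7*(-185) = 444925/7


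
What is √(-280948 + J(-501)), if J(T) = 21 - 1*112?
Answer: I*√281039 ≈ 530.13*I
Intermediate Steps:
J(T) = -91 (J(T) = 21 - 112 = -91)
√(-280948 + J(-501)) = √(-280948 - 91) = √(-281039) = I*√281039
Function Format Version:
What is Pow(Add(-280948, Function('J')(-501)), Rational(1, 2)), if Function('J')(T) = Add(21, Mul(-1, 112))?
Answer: Mul(I, Pow(281039, Rational(1, 2))) ≈ Mul(530.13, I)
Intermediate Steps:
Function('J')(T) = -91 (Function('J')(T) = Add(21, -112) = -91)
Pow(Add(-280948, Function('J')(-501)), Rational(1, 2)) = Pow(Add(-280948, -91), Rational(1, 2)) = Pow(-281039, Rational(1, 2)) = Mul(I, Pow(281039, Rational(1, 2)))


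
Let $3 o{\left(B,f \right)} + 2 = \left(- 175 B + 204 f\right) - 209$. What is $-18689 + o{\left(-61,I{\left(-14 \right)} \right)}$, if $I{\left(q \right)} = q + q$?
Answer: $-17105$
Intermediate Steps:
$I{\left(q \right)} = 2 q$
$o{\left(B,f \right)} = - \frac{211}{3} + 68 f - \frac{175 B}{3}$ ($o{\left(B,f \right)} = - \frac{2}{3} + \frac{\left(- 175 B + 204 f\right) - 209}{3} = - \frac{2}{3} + \frac{-209 - 175 B + 204 f}{3} = - \frac{2}{3} - \left(\frac{209}{3} - 68 f + \frac{175 B}{3}\right) = - \frac{211}{3} + 68 f - \frac{175 B}{3}$)
$-18689 + o{\left(-61,I{\left(-14 \right)} \right)} = -18689 - \left(-3488 - 136 \left(-14\right)\right) = -18689 + \left(- \frac{211}{3} + 68 \left(-28\right) + \frac{10675}{3}\right) = -18689 - -1584 = -18689 + 1584 = -17105$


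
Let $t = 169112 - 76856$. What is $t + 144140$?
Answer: $236396$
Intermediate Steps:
$t = 92256$
$t + 144140 = 92256 + 144140 = 236396$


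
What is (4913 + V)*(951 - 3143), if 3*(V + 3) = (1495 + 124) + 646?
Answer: -12417680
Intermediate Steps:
V = 752 (V = -3 + ((1495 + 124) + 646)/3 = -3 + (1619 + 646)/3 = -3 + (⅓)*2265 = -3 + 755 = 752)
(4913 + V)*(951 - 3143) = (4913 + 752)*(951 - 3143) = 5665*(-2192) = -12417680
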